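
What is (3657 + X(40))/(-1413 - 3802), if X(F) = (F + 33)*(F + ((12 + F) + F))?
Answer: -1899/745 ≈ -2.5490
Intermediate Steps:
X(F) = (12 + 3*F)*(33 + F) (X(F) = (33 + F)*(F + (12 + 2*F)) = (33 + F)*(12 + 3*F) = (12 + 3*F)*(33 + F))
(3657 + X(40))/(-1413 - 3802) = (3657 + (396 + 3*40² + 111*40))/(-1413 - 3802) = (3657 + (396 + 3*1600 + 4440))/(-5215) = (3657 + (396 + 4800 + 4440))*(-1/5215) = (3657 + 9636)*(-1/5215) = 13293*(-1/5215) = -1899/745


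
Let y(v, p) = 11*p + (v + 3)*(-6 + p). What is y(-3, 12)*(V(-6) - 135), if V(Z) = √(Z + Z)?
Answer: -17820 + 264*I*√3 ≈ -17820.0 + 457.26*I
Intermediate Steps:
y(v, p) = 11*p + (-6 + p)*(3 + v) (y(v, p) = 11*p + (3 + v)*(-6 + p) = 11*p + (-6 + p)*(3 + v))
V(Z) = √2*√Z (V(Z) = √(2*Z) = √2*√Z)
y(-3, 12)*(V(-6) - 135) = (-18 - 6*(-3) + 14*12 + 12*(-3))*(√2*√(-6) - 135) = (-18 + 18 + 168 - 36)*(√2*(I*√6) - 135) = 132*(2*I*√3 - 135) = 132*(-135 + 2*I*√3) = -17820 + 264*I*√3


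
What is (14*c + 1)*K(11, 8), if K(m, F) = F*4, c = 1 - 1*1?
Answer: 32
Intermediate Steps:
c = 0 (c = 1 - 1 = 0)
K(m, F) = 4*F
(14*c + 1)*K(11, 8) = (14*0 + 1)*(4*8) = (0 + 1)*32 = 1*32 = 32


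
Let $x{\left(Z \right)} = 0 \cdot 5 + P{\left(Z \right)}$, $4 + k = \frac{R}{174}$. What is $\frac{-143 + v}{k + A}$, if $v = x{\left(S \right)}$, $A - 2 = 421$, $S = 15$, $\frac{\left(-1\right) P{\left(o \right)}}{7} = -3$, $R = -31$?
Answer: $- \frac{21228}{72875} \approx -0.29129$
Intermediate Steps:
$P{\left(o \right)} = 21$ ($P{\left(o \right)} = \left(-7\right) \left(-3\right) = 21$)
$k = - \frac{727}{174}$ ($k = -4 - \frac{31}{174} = - \frac{727}{174} \approx -4.1782$)
$x{\left(Z \right)} = 21$ ($x{\left(Z \right)} = 0 \cdot 5 + 21 = 0 + 21 = 21$)
$A = 423$ ($A = 2 + 421 = 423$)
$v = 21$
$\frac{-143 + v}{k + A} = \frac{-143 + 21}{- \frac{727}{174} + 423} = - \frac{122}{\frac{72875}{174}} = \left(-122\right) \frac{174}{72875} = - \frac{21228}{72875}$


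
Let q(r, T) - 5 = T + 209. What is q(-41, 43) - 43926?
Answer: -43669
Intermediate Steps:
q(r, T) = 214 + T (q(r, T) = 5 + (T + 209) = 5 + (209 + T) = 214 + T)
q(-41, 43) - 43926 = (214 + 43) - 43926 = 257 - 43926 = -43669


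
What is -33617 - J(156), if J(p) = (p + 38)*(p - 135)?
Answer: -37691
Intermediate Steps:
J(p) = (-135 + p)*(38 + p) (J(p) = (38 + p)*(-135 + p) = (-135 + p)*(38 + p))
-33617 - J(156) = -33617 - (-5130 + 156² - 97*156) = -33617 - (-5130 + 24336 - 15132) = -33617 - 1*4074 = -33617 - 4074 = -37691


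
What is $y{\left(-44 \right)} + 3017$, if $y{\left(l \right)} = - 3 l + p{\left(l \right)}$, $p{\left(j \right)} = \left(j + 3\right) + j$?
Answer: $3064$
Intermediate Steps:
$p{\left(j \right)} = 3 + 2 j$ ($p{\left(j \right)} = \left(3 + j\right) + j = 3 + 2 j$)
$y{\left(l \right)} = 3 - l$ ($y{\left(l \right)} = - 3 l + \left(3 + 2 l\right) = 3 - l$)
$y{\left(-44 \right)} + 3017 = \left(3 - -44\right) + 3017 = \left(3 + 44\right) + 3017 = 47 + 3017 = 3064$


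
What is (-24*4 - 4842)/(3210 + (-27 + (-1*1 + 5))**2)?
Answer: -4938/3739 ≈ -1.3207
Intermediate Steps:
(-24*4 - 4842)/(3210 + (-27 + (-1*1 + 5))**2) = (-96 - 4842)/(3210 + (-27 + (-1 + 5))**2) = -4938/(3210 + (-27 + 4)**2) = -4938/(3210 + (-23)**2) = -4938/(3210 + 529) = -4938/3739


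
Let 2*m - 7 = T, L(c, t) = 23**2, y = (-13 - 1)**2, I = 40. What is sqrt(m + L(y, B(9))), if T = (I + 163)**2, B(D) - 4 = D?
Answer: sqrt(21137) ≈ 145.39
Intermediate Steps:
B(D) = 4 + D
y = 196 (y = (-14)**2 = 196)
L(c, t) = 529
T = 41209 (T = (40 + 163)**2 = 203**2 = 41209)
m = 20608 (m = 7/2 + (1/2)*41209 = 7/2 + 41209/2 = 20608)
sqrt(m + L(y, B(9))) = sqrt(20608 + 529) = sqrt(21137)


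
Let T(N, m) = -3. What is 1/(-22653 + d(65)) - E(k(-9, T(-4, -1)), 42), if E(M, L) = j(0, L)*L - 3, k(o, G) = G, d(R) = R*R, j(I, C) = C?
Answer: -32451709/18428 ≈ -1761.0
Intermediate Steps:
d(R) = R²
E(M, L) = -3 + L² (E(M, L) = L*L - 3 = L² - 3 = -3 + L²)
1/(-22653 + d(65)) - E(k(-9, T(-4, -1)), 42) = 1/(-22653 + 65²) - (-3 + 42²) = 1/(-22653 + 4225) - (-3 + 1764) = 1/(-18428) - 1*1761 = -1/18428 - 1761 = -32451709/18428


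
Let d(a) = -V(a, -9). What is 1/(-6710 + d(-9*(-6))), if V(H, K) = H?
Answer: -1/6764 ≈ -0.00014784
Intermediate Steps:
d(a) = -a
1/(-6710 + d(-9*(-6))) = 1/(-6710 - (-9)*(-6)) = 1/(-6710 - 1*54) = 1/(-6710 - 54) = 1/(-6764) = -1/6764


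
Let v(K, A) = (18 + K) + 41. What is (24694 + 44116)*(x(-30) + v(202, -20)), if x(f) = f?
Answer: 15895110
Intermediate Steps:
v(K, A) = 59 + K
(24694 + 44116)*(x(-30) + v(202, -20)) = (24694 + 44116)*(-30 + (59 + 202)) = 68810*(-30 + 261) = 68810*231 = 15895110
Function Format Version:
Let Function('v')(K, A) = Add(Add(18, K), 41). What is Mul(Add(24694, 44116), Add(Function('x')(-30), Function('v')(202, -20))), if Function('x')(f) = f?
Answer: 15895110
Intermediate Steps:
Function('v')(K, A) = Add(59, K)
Mul(Add(24694, 44116), Add(Function('x')(-30), Function('v')(202, -20))) = Mul(Add(24694, 44116), Add(-30, Add(59, 202))) = Mul(68810, Add(-30, 261)) = Mul(68810, 231) = 15895110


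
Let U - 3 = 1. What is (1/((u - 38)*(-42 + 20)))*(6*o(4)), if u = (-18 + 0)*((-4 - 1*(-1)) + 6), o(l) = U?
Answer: 3/253 ≈ 0.011858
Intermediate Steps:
U = 4 (U = 3 + 1 = 4)
o(l) = 4
u = -54 (u = -18*((-4 + 1) + 6) = -18*(-3 + 6) = -18*3 = -54)
(1/((u - 38)*(-42 + 20)))*(6*o(4)) = (1/((-54 - 38)*(-42 + 20)))*(6*4) = (1/(-92*(-22)))*24 = -1/92*(-1/22)*24 = (1/2024)*24 = 3/253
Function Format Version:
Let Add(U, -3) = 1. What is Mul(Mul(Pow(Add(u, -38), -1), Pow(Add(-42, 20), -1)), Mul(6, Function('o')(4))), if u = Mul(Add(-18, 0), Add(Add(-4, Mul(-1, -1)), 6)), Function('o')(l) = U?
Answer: Rational(3, 253) ≈ 0.011858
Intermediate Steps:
U = 4 (U = Add(3, 1) = 4)
Function('o')(l) = 4
u = -54 (u = Mul(-18, Add(Add(-4, 1), 6)) = Mul(-18, Add(-3, 6)) = Mul(-18, 3) = -54)
Mul(Mul(Pow(Add(u, -38), -1), Pow(Add(-42, 20), -1)), Mul(6, Function('o')(4))) = Mul(Mul(Pow(Add(-54, -38), -1), Pow(Add(-42, 20), -1)), Mul(6, 4)) = Mul(Mul(Pow(-92, -1), Pow(-22, -1)), 24) = Mul(Mul(Rational(-1, 92), Rational(-1, 22)), 24) = Mul(Rational(1, 2024), 24) = Rational(3, 253)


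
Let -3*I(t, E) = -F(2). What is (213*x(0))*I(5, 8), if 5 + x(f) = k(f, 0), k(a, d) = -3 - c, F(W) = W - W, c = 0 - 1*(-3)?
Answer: 0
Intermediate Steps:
c = 3 (c = 0 + 3 = 3)
F(W) = 0
k(a, d) = -6 (k(a, d) = -3 - 1*3 = -3 - 3 = -6)
x(f) = -11 (x(f) = -5 - 6 = -11)
I(t, E) = 0 (I(t, E) = -(-1)*0/3 = -⅓*0 = 0)
(213*x(0))*I(5, 8) = (213*(-11))*0 = -2343*0 = 0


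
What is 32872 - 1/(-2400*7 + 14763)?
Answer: 66960265/2037 ≈ 32872.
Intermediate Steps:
32872 - 1/(-2400*7 + 14763) = 32872 - 1/(-60*280 + 14763) = 32872 - 1/(-16800 + 14763) = 32872 - 1/(-2037) = 32872 - 1*(-1/2037) = 32872 + 1/2037 = 66960265/2037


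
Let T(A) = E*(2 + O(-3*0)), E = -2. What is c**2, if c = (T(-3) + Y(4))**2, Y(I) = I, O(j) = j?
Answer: 0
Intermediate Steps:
T(A) = -4 (T(A) = -2*(2 - 3*0) = -2*(2 + 0) = -2*2 = -4)
c = 0 (c = (-4 + 4)**2 = 0**2 = 0)
c**2 = 0**2 = 0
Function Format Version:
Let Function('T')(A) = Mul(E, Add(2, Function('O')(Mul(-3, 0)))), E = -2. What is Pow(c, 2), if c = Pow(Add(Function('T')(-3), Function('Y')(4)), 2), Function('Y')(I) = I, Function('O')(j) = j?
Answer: 0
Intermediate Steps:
Function('T')(A) = -4 (Function('T')(A) = Mul(-2, Add(2, Mul(-3, 0))) = Mul(-2, Add(2, 0)) = Mul(-2, 2) = -4)
c = 0 (c = Pow(Add(-4, 4), 2) = Pow(0, 2) = 0)
Pow(c, 2) = Pow(0, 2) = 0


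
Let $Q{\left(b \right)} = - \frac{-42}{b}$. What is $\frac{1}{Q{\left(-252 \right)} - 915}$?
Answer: $- \frac{6}{5491} \approx -0.0010927$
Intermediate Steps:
$Q{\left(b \right)} = \frac{42}{b}$
$\frac{1}{Q{\left(-252 \right)} - 915} = \frac{1}{\frac{42}{-252} - 915} = \frac{1}{42 \left(- \frac{1}{252}\right) - 915} = \frac{1}{- \frac{1}{6} - 915} = \frac{1}{- \frac{5491}{6}} = - \frac{6}{5491}$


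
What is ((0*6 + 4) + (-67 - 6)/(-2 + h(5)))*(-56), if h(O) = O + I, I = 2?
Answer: 2968/5 ≈ 593.60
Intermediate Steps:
h(O) = 2 + O (h(O) = O + 2 = 2 + O)
((0*6 + 4) + (-67 - 6)/(-2 + h(5)))*(-56) = ((0*6 + 4) + (-67 - 6)/(-2 + (2 + 5)))*(-56) = ((0 + 4) - 73/(-2 + 7))*(-56) = (4 - 73/5)*(-56) = -53/5*(-56) = 2968/5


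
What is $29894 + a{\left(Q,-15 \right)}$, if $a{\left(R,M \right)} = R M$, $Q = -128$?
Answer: $31814$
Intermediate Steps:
$a{\left(R,M \right)} = M R$
$29894 + a{\left(Q,-15 \right)} = 29894 - -1920 = 29894 + 1920 = 31814$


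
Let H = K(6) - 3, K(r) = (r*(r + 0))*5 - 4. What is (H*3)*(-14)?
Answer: -7266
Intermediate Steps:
K(r) = -4 + 5*r² (K(r) = (r*r)*5 - 4 = r²*5 - 4 = 5*r² - 4 = -4 + 5*r²)
H = 173 (H = (-4 + 5*6²) - 3 = (-4 + 5*36) - 3 = (-4 + 180) - 3 = 176 - 3 = 173)
(H*3)*(-14) = (173*3)*(-14) = 519*(-14) = -7266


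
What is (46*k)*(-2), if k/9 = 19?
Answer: -15732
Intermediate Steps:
k = 171 (k = 9*19 = 171)
(46*k)*(-2) = (46*171)*(-2) = 7866*(-2) = -15732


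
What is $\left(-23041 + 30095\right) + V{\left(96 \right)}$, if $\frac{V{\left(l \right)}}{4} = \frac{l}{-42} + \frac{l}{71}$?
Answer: $\frac{3503982}{497} \approx 7050.3$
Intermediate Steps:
$V{\left(l \right)} = - \frac{58 l}{1491}$ ($V{\left(l \right)} = 4 \left(\frac{l}{-42} + \frac{l}{71}\right) = 4 \left(l \left(- \frac{1}{42}\right) + l \frac{1}{71}\right) = 4 \left(- \frac{l}{42} + \frac{l}{71}\right) = 4 \left(- \frac{29 l}{2982}\right) = - \frac{58 l}{1491}$)
$\left(-23041 + 30095\right) + V{\left(96 \right)} = \left(-23041 + 30095\right) - \frac{1856}{497} = 7054 - \frac{1856}{497} = \frac{3503982}{497}$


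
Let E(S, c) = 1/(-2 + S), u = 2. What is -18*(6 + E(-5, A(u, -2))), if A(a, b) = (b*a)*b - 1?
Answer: -738/7 ≈ -105.43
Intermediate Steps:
A(a, b) = -1 + a*b² (A(a, b) = (a*b)*b - 1 = a*b² - 1 = -1 + a*b²)
-18*(6 + E(-5, A(u, -2))) = -18*(6 + 1/(-2 - 5)) = -18*(6 + 1/(-7)) = -18*(6 - ⅐) = -18*41/7 = -738/7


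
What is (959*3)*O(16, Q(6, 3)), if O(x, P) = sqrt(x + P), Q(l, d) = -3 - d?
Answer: 2877*sqrt(10) ≈ 9097.9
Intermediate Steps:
O(x, P) = sqrt(P + x)
(959*3)*O(16, Q(6, 3)) = (959*3)*sqrt((-3 - 1*3) + 16) = 2877*sqrt((-3 - 3) + 16) = 2877*sqrt(-6 + 16) = 2877*sqrt(10)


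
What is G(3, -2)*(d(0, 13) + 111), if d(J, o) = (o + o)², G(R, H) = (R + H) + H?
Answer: -787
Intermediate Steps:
G(R, H) = R + 2*H (G(R, H) = (H + R) + H = R + 2*H)
d(J, o) = 4*o² (d(J, o) = (2*o)² = 4*o²)
G(3, -2)*(d(0, 13) + 111) = (3 + 2*(-2))*(4*13² + 111) = (3 - 4)*(4*169 + 111) = -(676 + 111) = -1*787 = -787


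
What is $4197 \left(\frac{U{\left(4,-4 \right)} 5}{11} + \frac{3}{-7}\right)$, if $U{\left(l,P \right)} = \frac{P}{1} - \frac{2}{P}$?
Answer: $- \frac{1305267}{154} \approx -8475.8$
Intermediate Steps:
$U{\left(l,P \right)} = P - \frac{2}{P}$ ($U{\left(l,P \right)} = P 1 - \frac{2}{P} = P - \frac{2}{P}$)
$4197 \left(\frac{U{\left(4,-4 \right)} 5}{11} + \frac{3}{-7}\right) = 4197 \left(\frac{\left(-4 - \frac{2}{-4}\right) 5}{11} + \frac{3}{-7}\right) = 4197 \left(\left(-4 - - \frac{1}{2}\right) 5 \cdot \frac{1}{11} + 3 \left(- \frac{1}{7}\right)\right) = 4197 \left(\left(-4 + \frac{1}{2}\right) 5 \cdot \frac{1}{11} - \frac{3}{7}\right) = 4197 \left(\left(- \frac{7}{2}\right) 5 \cdot \frac{1}{11} - \frac{3}{7}\right) = 4197 \left(\left(- \frac{35}{2}\right) \frac{1}{11} - \frac{3}{7}\right) = 4197 \left(- \frac{35}{22} - \frac{3}{7}\right) = 4197 \left(- \frac{311}{154}\right) = - \frac{1305267}{154}$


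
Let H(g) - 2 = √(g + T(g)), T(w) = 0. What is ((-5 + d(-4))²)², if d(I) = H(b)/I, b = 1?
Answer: 279841/256 ≈ 1093.1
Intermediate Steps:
H(g) = 2 + √g (H(g) = 2 + √(g + 0) = 2 + √g)
d(I) = 3/I (d(I) = (2 + √1)/I = (2 + 1)/I = 3/I)
((-5 + d(-4))²)² = ((-5 + 3/(-4))²)² = ((-5 + 3*(-¼))²)² = ((-5 - ¾)²)² = ((-23/4)²)² = (529/16)² = 279841/256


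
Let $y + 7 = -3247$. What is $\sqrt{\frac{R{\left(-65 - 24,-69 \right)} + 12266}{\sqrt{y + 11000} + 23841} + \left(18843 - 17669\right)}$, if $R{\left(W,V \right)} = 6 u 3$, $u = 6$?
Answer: $\frac{\sqrt{28001708 + 1174 \sqrt{7746}}}{\sqrt{23841 + \sqrt{7746}}} \approx 34.271$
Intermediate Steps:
$y = -3254$ ($y = -7 - 3247 = -3254$)
$R{\left(W,V \right)} = 108$ ($R{\left(W,V \right)} = 6 \cdot 6 \cdot 3 = 36 \cdot 3 = 108$)
$\sqrt{\frac{R{\left(-65 - 24,-69 \right)} + 12266}{\sqrt{y + 11000} + 23841} + \left(18843 - 17669\right)} = \sqrt{\frac{108 + 12266}{\sqrt{-3254 + 11000} + 23841} + \left(18843 - 17669\right)} = \sqrt{\frac{12374}{\sqrt{7746} + 23841} + 1174} = \sqrt{\frac{12374}{23841 + \sqrt{7746}} + 1174} = \sqrt{1174 + \frac{12374}{23841 + \sqrt{7746}}}$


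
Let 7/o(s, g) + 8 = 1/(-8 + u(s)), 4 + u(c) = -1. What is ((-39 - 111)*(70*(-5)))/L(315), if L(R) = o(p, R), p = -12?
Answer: -787500/13 ≈ -60577.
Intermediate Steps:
u(c) = -5 (u(c) = -4 - 1 = -5)
o(s, g) = -13/15 (o(s, g) = 7/(-8 + 1/(-8 - 5)) = 7/(-8 + 1/(-13)) = 7/(-8 - 1/13) = 7/(-105/13) = 7*(-13/105) = -13/15)
L(R) = -13/15
((-39 - 111)*(70*(-5)))/L(315) = ((-39 - 111)*(70*(-5)))/(-13/15) = -150*(-350)*(-15/13) = 52500*(-15/13) = -787500/13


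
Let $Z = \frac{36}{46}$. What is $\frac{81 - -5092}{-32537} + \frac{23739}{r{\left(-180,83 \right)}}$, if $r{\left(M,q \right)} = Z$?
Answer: $\frac{5921670425}{195222} \approx 30333.0$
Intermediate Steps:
$Z = \frac{18}{23}$ ($Z = 36 \cdot \frac{1}{46} = \frac{18}{23} \approx 0.78261$)
$r{\left(M,q \right)} = \frac{18}{23}$
$\frac{81 - -5092}{-32537} + \frac{23739}{r{\left(-180,83 \right)}} = \frac{81 - -5092}{-32537} + \frac{23739}{\frac{18}{23}} = \left(81 + 5092\right) \left(- \frac{1}{32537}\right) + 23739 \cdot \frac{23}{18} = 5173 \left(- \frac{1}{32537}\right) + \frac{181999}{6} = - \frac{5173}{32537} + \frac{181999}{6} = \frac{5921670425}{195222}$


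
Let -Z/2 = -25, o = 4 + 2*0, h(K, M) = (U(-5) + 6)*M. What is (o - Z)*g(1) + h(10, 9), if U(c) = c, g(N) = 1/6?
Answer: 4/3 ≈ 1.3333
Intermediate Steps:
g(N) = ⅙
h(K, M) = M (h(K, M) = (-5 + 6)*M = 1*M = M)
o = 4 (o = 4 + 0 = 4)
Z = 50 (Z = -2*(-25) = 50)
(o - Z)*g(1) + h(10, 9) = (4 - 1*50)*(⅙) + 9 = (4 - 50)*(⅙) + 9 = -46*⅙ + 9 = -23/3 + 9 = 4/3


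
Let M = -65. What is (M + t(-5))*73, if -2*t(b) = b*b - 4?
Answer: -11023/2 ≈ -5511.5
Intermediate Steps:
t(b) = 2 - b²/2 (t(b) = -(b*b - 4)/2 = -(b² - 4)/2 = -(-4 + b²)/2 = 2 - b²/2)
(M + t(-5))*73 = (-65 + (2 - ½*(-5)²))*73 = (-65 + (2 - ½*25))*73 = (-65 + (2 - 25/2))*73 = (-65 - 21/2)*73 = -151/2*73 = -11023/2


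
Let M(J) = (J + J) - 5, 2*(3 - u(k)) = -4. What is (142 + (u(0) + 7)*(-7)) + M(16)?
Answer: 85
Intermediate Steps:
u(k) = 5 (u(k) = 3 - 1/2*(-4) = 3 + 2 = 5)
M(J) = -5 + 2*J (M(J) = 2*J - 5 = -5 + 2*J)
(142 + (u(0) + 7)*(-7)) + M(16) = (142 + (5 + 7)*(-7)) + (-5 + 2*16) = (142 + 12*(-7)) + (-5 + 32) = (142 - 84) + 27 = 58 + 27 = 85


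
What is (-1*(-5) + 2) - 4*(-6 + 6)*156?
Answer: 7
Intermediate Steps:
(-1*(-5) + 2) - 4*(-6 + 6)*156 = (5 + 2) - 4*0*156 = 7 + 0*156 = 7 + 0 = 7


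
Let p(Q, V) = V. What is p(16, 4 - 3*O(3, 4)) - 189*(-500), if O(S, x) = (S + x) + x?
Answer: 94471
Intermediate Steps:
O(S, x) = S + 2*x
p(16, 4 - 3*O(3, 4)) - 189*(-500) = (4 - 3*(3 + 2*4)) - 189*(-500) = (4 - 3*(3 + 8)) + 94500 = (4 - 3*11) + 94500 = (4 - 33) + 94500 = -29 + 94500 = 94471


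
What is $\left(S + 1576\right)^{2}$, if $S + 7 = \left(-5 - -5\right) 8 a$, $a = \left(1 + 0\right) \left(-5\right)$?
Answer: $2461761$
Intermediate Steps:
$a = -5$ ($a = 1 \left(-5\right) = -5$)
$S = -7$ ($S = -7 + \left(-5 - -5\right) 8 \left(-5\right) = -7 + \left(-5 + 5\right) 8 \left(-5\right) = -7 + 0 \cdot 8 \left(-5\right) = -7 + 0 \left(-5\right) = -7 + 0 = -7$)
$\left(S + 1576\right)^{2} = \left(-7 + 1576\right)^{2} = 1569^{2} = 2461761$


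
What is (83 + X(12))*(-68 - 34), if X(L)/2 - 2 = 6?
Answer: -10098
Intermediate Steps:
X(L) = 16 (X(L) = 4 + 2*6 = 4 + 12 = 16)
(83 + X(12))*(-68 - 34) = (83 + 16)*(-68 - 34) = 99*(-102) = -10098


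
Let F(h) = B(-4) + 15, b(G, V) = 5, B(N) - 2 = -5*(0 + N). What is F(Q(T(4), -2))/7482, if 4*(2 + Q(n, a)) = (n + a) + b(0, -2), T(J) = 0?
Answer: 37/7482 ≈ 0.0049452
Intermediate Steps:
B(N) = 2 - 5*N (B(N) = 2 - 5*(0 + N) = 2 - 5*N)
Q(n, a) = -3/4 + a/4 + n/4 (Q(n, a) = -2 + ((n + a) + 5)/4 = -2 + ((a + n) + 5)/4 = -2 + (5 + a + n)/4 = -2 + (5/4 + a/4 + n/4) = -3/4 + a/4 + n/4)
F(h) = 37 (F(h) = (2 - 5*(-4)) + 15 = (2 + 20) + 15 = 22 + 15 = 37)
F(Q(T(4), -2))/7482 = 37/7482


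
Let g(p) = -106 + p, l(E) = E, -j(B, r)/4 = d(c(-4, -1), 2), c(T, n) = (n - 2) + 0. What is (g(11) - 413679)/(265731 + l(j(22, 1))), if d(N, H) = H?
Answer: -413774/265723 ≈ -1.5572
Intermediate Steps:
c(T, n) = -2 + n (c(T, n) = (-2 + n) + 0 = -2 + n)
j(B, r) = -8 (j(B, r) = -4*2 = -8)
(g(11) - 413679)/(265731 + l(j(22, 1))) = ((-106 + 11) - 413679)/(265731 - 8) = (-95 - 413679)/265723 = -413774*1/265723 = -413774/265723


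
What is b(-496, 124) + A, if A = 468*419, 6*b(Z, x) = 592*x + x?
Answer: 625042/3 ≈ 2.0835e+5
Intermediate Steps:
b(Z, x) = 593*x/6 (b(Z, x) = (592*x + x)/6 = (593*x)/6 = 593*x/6)
A = 196092
b(-496, 124) + A = (593/6)*124 + 196092 = 36766/3 + 196092 = 625042/3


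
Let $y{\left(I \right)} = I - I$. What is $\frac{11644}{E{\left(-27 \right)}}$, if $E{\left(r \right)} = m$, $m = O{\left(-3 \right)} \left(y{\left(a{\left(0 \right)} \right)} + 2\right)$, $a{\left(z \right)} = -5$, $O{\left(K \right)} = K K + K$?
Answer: $\frac{2911}{3} \approx 970.33$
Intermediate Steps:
$O{\left(K \right)} = K + K^{2}$ ($O{\left(K \right)} = K^{2} + K = K + K^{2}$)
$y{\left(I \right)} = 0$
$m = 12$ ($m = - 3 \left(1 - 3\right) \left(0 + 2\right) = \left(-3\right) \left(-2\right) 2 = 6 \cdot 2 = 12$)
$E{\left(r \right)} = 12$
$\frac{11644}{E{\left(-27 \right)}} = \frac{11644}{12} = 11644 \cdot \frac{1}{12} = \frac{2911}{3}$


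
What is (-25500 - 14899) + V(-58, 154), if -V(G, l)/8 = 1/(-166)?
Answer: -3353113/83 ≈ -40399.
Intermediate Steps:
V(G, l) = 4/83 (V(G, l) = -8/(-166) = -8*(-1/166) = 4/83)
(-25500 - 14899) + V(-58, 154) = (-25500 - 14899) + 4/83 = -40399 + 4/83 = -3353113/83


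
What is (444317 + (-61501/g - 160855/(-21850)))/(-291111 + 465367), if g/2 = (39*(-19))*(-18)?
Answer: 1363064545007/534572101440 ≈ 2.5498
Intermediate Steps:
g = 26676 (g = 2*((39*(-19))*(-18)) = 2*(-741*(-18)) = 2*13338 = 26676)
(444317 + (-61501/g - 160855/(-21850)))/(-291111 + 465367) = (444317 + (-61501/26676 - 160855/(-21850)))/(-291111 + 465367) = (444317 + (-61501*1/26676 - 160855*(-1/21850)))/174256 = (444317 + (-61501/26676 + 32171/4370))*(1/174256) = (444317 + 15511427/3067740)*(1/174256) = (1363064545007/3067740)*(1/174256) = 1363064545007/534572101440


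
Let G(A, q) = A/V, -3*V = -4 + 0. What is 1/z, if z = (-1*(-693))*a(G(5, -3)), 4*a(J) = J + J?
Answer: 8/10395 ≈ 0.00076960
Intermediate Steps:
V = 4/3 (V = -(-4 + 0)/3 = -⅓*(-4) = 4/3 ≈ 1.3333)
G(A, q) = 3*A/4 (G(A, q) = A/(4/3) = A*(¾) = 3*A/4)
a(J) = J/2 (a(J) = (J + J)/4 = (2*J)/4 = J/2)
z = 10395/8 (z = (-1*(-693))*(((¾)*5)/2) = 693*((½)*(15/4)) = 693*(15/8) = 10395/8 ≈ 1299.4)
1/z = 1/(10395/8) = 8/10395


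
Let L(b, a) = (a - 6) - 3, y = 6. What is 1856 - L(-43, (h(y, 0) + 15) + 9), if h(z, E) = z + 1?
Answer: 1834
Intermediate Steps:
h(z, E) = 1 + z
L(b, a) = -9 + a (L(b, a) = (-6 + a) - 3 = -9 + a)
1856 - L(-43, (h(y, 0) + 15) + 9) = 1856 - (-9 + (((1 + 6) + 15) + 9)) = 1856 - (-9 + ((7 + 15) + 9)) = 1856 - (-9 + (22 + 9)) = 1856 - (-9 + 31) = 1856 - 1*22 = 1856 - 22 = 1834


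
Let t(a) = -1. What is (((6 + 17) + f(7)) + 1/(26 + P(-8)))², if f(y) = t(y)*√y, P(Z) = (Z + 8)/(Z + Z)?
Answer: 363533/676 - 599*√7/13 ≈ 415.86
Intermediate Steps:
P(Z) = (8 + Z)/(2*Z) (P(Z) = (8 + Z)/((2*Z)) = (8 + Z)*(1/(2*Z)) = (8 + Z)/(2*Z))
f(y) = -√y
(((6 + 17) + f(7)) + 1/(26 + P(-8)))² = (((6 + 17) - √7) + 1/(26 + (½)*(8 - 8)/(-8)))² = ((23 - √7) + 1/(26 + (½)*(-⅛)*0))² = ((23 - √7) + 1/(26 + 0))² = ((23 - √7) + 1/26)² = (599/26 - √7)²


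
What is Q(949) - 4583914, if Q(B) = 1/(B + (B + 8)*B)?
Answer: -4167428741787/909142 ≈ -4.5839e+6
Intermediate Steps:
Q(B) = 1/(B + B*(8 + B)) (Q(B) = 1/(B + (8 + B)*B) = 1/(B + B*(8 + B)))
Q(949) - 4583914 = 1/(949*(9 + 949)) - 4583914 = (1/949)/958 - 4583914 = (1/949)*(1/958) - 4583914 = 1/909142 - 4583914 = -4167428741787/909142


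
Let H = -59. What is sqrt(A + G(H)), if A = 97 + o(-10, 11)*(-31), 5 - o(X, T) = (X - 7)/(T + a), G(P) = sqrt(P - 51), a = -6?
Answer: sqrt(-4085 + 25*I*sqrt(110))/5 ≈ 0.41003 + 12.789*I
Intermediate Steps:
G(P) = sqrt(-51 + P)
o(X, T) = 5 - (-7 + X)/(-6 + T) (o(X, T) = 5 - (X - 7)/(T - 6) = 5 - (-7 + X)/(-6 + T))
A = -817/5 (A = 97 + ((-23 - 1*(-10) + 5*11)/(-6 + 11))*(-31) = 97 + ((-23 + 10 + 55)/5)*(-31) = 97 + ((1/5)*42)*(-31) = 97 + (42/5)*(-31) = 97 - 1302/5 = -817/5 ≈ -163.40)
sqrt(A + G(H)) = sqrt(-817/5 + sqrt(-51 - 59)) = sqrt(-817/5 + sqrt(-110)) = sqrt(-817/5 + I*sqrt(110))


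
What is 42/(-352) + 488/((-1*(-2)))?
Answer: 42923/176 ≈ 243.88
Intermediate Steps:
42/(-352) + 488/((-1*(-2))) = 42*(-1/352) + 488/2 = -21/176 + 488*(½) = -21/176 + 244 = 42923/176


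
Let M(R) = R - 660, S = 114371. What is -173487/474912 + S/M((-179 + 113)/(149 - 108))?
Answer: -123981587933/715692384 ≈ -173.23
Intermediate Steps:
M(R) = -660 + R
-173487/474912 + S/M((-179 + 113)/(149 - 108)) = -173487/474912 + 114371/(-660 + (-179 + 113)/(149 - 108)) = -173487*1/474912 + 114371/(-660 - 66/41) = -57829/158304 + 114371/(-660 - 66*1/41) = -57829/158304 + 114371/(-660 - 66/41) = -57829/158304 + 114371/(-27126/41) = -57829/158304 + 114371*(-41/27126) = -57829/158304 - 4689211/27126 = -123981587933/715692384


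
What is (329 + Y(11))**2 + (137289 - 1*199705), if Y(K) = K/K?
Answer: 46484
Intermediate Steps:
Y(K) = 1
(329 + Y(11))**2 + (137289 - 1*199705) = (329 + 1)**2 + (137289 - 1*199705) = 330**2 + (137289 - 199705) = 108900 - 62416 = 46484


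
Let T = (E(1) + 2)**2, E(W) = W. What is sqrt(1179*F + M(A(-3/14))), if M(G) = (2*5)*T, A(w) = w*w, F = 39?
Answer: 3*sqrt(5119) ≈ 214.64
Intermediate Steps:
A(w) = w**2
T = 9 (T = (1 + 2)**2 = 3**2 = 9)
M(G) = 90 (M(G) = (2*5)*9 = 10*9 = 90)
sqrt(1179*F + M(A(-3/14))) = sqrt(1179*39 + 90) = sqrt(45981 + 90) = sqrt(46071) = 3*sqrt(5119)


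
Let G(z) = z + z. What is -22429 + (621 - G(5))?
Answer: -21818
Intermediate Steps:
G(z) = 2*z
-22429 + (621 - G(5)) = -22429 + (621 - 2*5) = -22429 + (621 - 1*10) = -22429 + (621 - 10) = -22429 + 611 = -21818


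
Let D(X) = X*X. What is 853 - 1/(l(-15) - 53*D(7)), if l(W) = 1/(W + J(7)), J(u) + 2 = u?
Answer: 22153273/25971 ≈ 853.00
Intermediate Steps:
D(X) = X²
J(u) = -2 + u
l(W) = 1/(5 + W) (l(W) = 1/(W + (-2 + 7)) = 1/(W + 5) = 1/(5 + W))
853 - 1/(l(-15) - 53*D(7)) = 853 - 1/(1/(5 - 15) - 53*7²) = 853 - 1/(1/(-10) - 53*49) = 853 - 1/(-⅒ - 2597) = 853 - 1/(-25971/10) = 853 - 1*(-10/25971) = 853 + 10/25971 = 22153273/25971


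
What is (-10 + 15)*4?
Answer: 20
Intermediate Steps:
(-10 + 15)*4 = 5*4 = 20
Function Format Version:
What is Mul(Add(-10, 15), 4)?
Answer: 20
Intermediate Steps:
Mul(Add(-10, 15), 4) = Mul(5, 4) = 20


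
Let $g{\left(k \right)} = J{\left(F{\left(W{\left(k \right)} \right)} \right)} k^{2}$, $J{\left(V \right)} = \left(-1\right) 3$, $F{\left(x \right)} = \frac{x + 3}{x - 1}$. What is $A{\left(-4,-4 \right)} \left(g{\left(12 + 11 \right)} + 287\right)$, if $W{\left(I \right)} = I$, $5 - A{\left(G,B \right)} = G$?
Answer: $-11700$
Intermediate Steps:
$A{\left(G,B \right)} = 5 - G$
$F{\left(x \right)} = \frac{3 + x}{-1 + x}$
$J{\left(V \right)} = -3$
$g{\left(k \right)} = - 3 k^{2}$
$A{\left(-4,-4 \right)} \left(g{\left(12 + 11 \right)} + 287\right) = \left(5 - -4\right) \left(- 3 \left(12 + 11\right)^{2} + 287\right) = \left(5 + 4\right) \left(- 3 \cdot 23^{2} + 287\right) = 9 \left(\left(-3\right) 529 + 287\right) = 9 \left(-1587 + 287\right) = 9 \left(-1300\right) = -11700$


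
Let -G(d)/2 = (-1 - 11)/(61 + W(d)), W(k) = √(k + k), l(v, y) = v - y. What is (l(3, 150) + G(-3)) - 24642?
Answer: 3*(-8263*√6 + 504035*I)/(√6 - 61*I) ≈ -24789.0 - 0.015774*I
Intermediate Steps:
W(k) = √2*√k (W(k) = √(2*k) = √2*√k)
G(d) = 24/(61 + √2*√d) (G(d) = -2*(-1 - 11)/(61 + √2*√d) = -(-24)/(61 + √2*√d) = 24/(61 + √2*√d))
(l(3, 150) + G(-3)) - 24642 = ((3 - 1*150) + 24/(61 + √2*√(-3))) - 24642 = ((3 - 150) + 24/(61 + √2*(I*√3))) - 24642 = (-147 + 24/(61 + I*√6)) - 24642 = -24789 + 24/(61 + I*√6)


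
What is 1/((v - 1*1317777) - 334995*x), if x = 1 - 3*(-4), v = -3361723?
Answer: -1/9034435 ≈ -1.1069e-7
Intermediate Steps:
x = 13 (x = 1 + 12 = 13)
1/((v - 1*1317777) - 334995*x) = 1/((-3361723 - 1*1317777) - 334995*13) = 1/((-3361723 - 1317777) - 4354935) = 1/(-4679500 - 4354935) = 1/(-9034435) = -1/9034435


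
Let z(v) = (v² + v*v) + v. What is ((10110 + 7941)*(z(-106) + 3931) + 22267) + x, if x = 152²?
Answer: 474732518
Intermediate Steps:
z(v) = v + 2*v² (z(v) = (v² + v²) + v = 2*v² + v = v + 2*v²)
x = 23104
((10110 + 7941)*(z(-106) + 3931) + 22267) + x = ((10110 + 7941)*(-106*(1 + 2*(-106)) + 3931) + 22267) + 23104 = (18051*(-106*(1 - 212) + 3931) + 22267) + 23104 = (18051*(-106*(-211) + 3931) + 22267) + 23104 = (18051*(22366 + 3931) + 22267) + 23104 = (18051*26297 + 22267) + 23104 = (474687147 + 22267) + 23104 = 474709414 + 23104 = 474732518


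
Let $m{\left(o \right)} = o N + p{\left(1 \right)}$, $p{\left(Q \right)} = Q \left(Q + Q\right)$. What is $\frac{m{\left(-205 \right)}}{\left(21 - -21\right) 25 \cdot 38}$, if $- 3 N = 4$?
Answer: $\frac{59}{8550} \approx 0.0069006$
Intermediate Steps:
$N = - \frac{4}{3}$ ($N = \left(- \frac{1}{3}\right) 4 = - \frac{4}{3} \approx -1.3333$)
$p{\left(Q \right)} = 2 Q^{2}$ ($p{\left(Q \right)} = Q 2 Q = 2 Q^{2}$)
$m{\left(o \right)} = 2 - \frac{4 o}{3}$ ($m{\left(o \right)} = o \left(- \frac{4}{3}\right) + 2 \cdot 1^{2} = - \frac{4 o}{3} + 2 \cdot 1 = - \frac{4 o}{3} + 2 = 2 - \frac{4 o}{3}$)
$\frac{m{\left(-205 \right)}}{\left(21 - -21\right) 25 \cdot 38} = \frac{2 - - \frac{820}{3}}{\left(21 - -21\right) 25 \cdot 38} = \frac{2 + \frac{820}{3}}{\left(21 + 21\right) 25 \cdot 38} = \frac{826}{3 \cdot 42 \cdot 25 \cdot 38} = \frac{826}{3 \cdot 1050 \cdot 38} = \frac{826}{3 \cdot 39900} = \frac{826}{3} \cdot \frac{1}{39900} = \frac{59}{8550}$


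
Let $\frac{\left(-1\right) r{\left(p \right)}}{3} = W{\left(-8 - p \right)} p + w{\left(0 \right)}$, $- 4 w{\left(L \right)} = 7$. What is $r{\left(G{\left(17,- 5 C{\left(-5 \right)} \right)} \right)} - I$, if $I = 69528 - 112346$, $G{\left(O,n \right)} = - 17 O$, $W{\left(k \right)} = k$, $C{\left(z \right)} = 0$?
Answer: $\frac{1145801}{4} \approx 2.8645 \cdot 10^{5}$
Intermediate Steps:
$w{\left(L \right)} = - \frac{7}{4}$ ($w{\left(L \right)} = \left(- \frac{1}{4}\right) 7 = - \frac{7}{4}$)
$r{\left(p \right)} = \frac{21}{4} - 3 p \left(-8 - p\right)$ ($r{\left(p \right)} = - 3 \left(\left(-8 - p\right) p - \frac{7}{4}\right) = - 3 \left(p \left(-8 - p\right) - \frac{7}{4}\right) = - 3 \left(- \frac{7}{4} + p \left(-8 - p\right)\right) = \frac{21}{4} - 3 p \left(-8 - p\right)$)
$I = -42818$ ($I = 69528 - 112346 = -42818$)
$r{\left(G{\left(17,- 5 C{\left(-5 \right)} \right)} \right)} - I = \left(\frac{21}{4} + 3 \left(\left(-17\right) 17\right) \left(8 - 289\right)\right) - -42818 = \left(\frac{21}{4} + 3 \left(-289\right) \left(8 - 289\right)\right) + 42818 = \left(\frac{21}{4} + 3 \left(-289\right) \left(-281\right)\right) + 42818 = \left(\frac{21}{4} + 243627\right) + 42818 = \frac{974529}{4} + 42818 = \frac{1145801}{4}$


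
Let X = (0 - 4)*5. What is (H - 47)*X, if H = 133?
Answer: -1720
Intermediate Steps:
X = -20 (X = -4*5 = -20)
(H - 47)*X = (133 - 47)*(-20) = 86*(-20) = -1720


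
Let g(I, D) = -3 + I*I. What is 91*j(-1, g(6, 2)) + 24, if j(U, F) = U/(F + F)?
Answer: 1493/66 ≈ 22.621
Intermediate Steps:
g(I, D) = -3 + I²
j(U, F) = U/(2*F) (j(U, F) = U/((2*F)) = (1/(2*F))*U = U/(2*F))
91*j(-1, g(6, 2)) + 24 = 91*((½)*(-1)/(-3 + 6²)) + 24 = 91*((½)*(-1)/(-3 + 36)) + 24 = 91*((½)*(-1)/33) + 24 = 91*((½)*(-1)*(1/33)) + 24 = 91*(-1/66) + 24 = -91/66 + 24 = 1493/66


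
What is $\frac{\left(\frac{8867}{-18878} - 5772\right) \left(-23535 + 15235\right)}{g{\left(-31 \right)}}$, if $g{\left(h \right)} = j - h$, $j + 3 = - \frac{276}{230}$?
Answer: $\frac{1130591586125}{632413} \approx 1.7877 \cdot 10^{6}$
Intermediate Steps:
$j = - \frac{21}{5}$ ($j = -3 - \frac{276}{230} = -3 - \frac{6}{5} = - \frac{21}{5} \approx -4.2$)
$g{\left(h \right)} = - \frac{21}{5} - h$
$\frac{\left(\frac{8867}{-18878} - 5772\right) \left(-23535 + 15235\right)}{g{\left(-31 \right)}} = \frac{\left(\frac{8867}{-18878} - 5772\right) \left(-23535 + 15235\right)}{- \frac{21}{5} - -31} = \frac{\left(8867 \left(- \frac{1}{18878}\right) - 5772\right) \left(-8300\right)}{- \frac{21}{5} + 31} = \frac{\left(- \frac{8867}{18878} - 5772\right) \left(-8300\right)}{\frac{134}{5}} = \left(- \frac{108972683}{18878}\right) \left(-8300\right) \frac{5}{134} = \frac{452236634450}{9439} \cdot \frac{5}{134} = \frac{1130591586125}{632413}$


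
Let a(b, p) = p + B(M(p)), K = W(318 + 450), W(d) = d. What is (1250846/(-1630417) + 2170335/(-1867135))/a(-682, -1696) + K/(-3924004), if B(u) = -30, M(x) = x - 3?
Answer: 950724393896126053/1030895519553897509834 ≈ 0.00092223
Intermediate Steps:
M(x) = -3 + x
K = 768 (K = 318 + 450 = 768)
a(b, p) = -30 + p (a(b, p) = p - 30 = -30 + p)
(1250846/(-1630417) + 2170335/(-1867135))/a(-682, -1696) + K/(-3924004) = (1250846/(-1630417) + 2170335/(-1867135))/(-30 - 1696) + 768/(-3924004) = (1250846*(-1/1630417) + 2170335*(-1/1867135))/(-1726) + 768*(-1/3924004) = (-1250846/1630417 - 434067/373427)*(-1/1726) - 192/981001 = -1174809885181/608841729059*(-1/1726) - 192/981001 = 1174809885181/1050860824355834 - 192/981001 = 950724393896126053/1030895519553897509834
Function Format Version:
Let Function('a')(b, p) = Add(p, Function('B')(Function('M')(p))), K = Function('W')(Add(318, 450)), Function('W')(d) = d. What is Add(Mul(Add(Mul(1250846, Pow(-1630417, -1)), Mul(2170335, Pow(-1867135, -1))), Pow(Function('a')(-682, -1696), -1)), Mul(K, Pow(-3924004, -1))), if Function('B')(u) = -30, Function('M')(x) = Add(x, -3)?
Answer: Rational(950724393896126053, 1030895519553897509834) ≈ 0.00092223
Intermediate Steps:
Function('M')(x) = Add(-3, x)
K = 768 (K = Add(318, 450) = 768)
Function('a')(b, p) = Add(-30, p) (Function('a')(b, p) = Add(p, -30) = Add(-30, p))
Add(Mul(Add(Mul(1250846, Pow(-1630417, -1)), Mul(2170335, Pow(-1867135, -1))), Pow(Function('a')(-682, -1696), -1)), Mul(K, Pow(-3924004, -1))) = Add(Mul(Add(Mul(1250846, Pow(-1630417, -1)), Mul(2170335, Pow(-1867135, -1))), Pow(Add(-30, -1696), -1)), Mul(768, Pow(-3924004, -1))) = Add(Mul(Add(Mul(1250846, Rational(-1, 1630417)), Mul(2170335, Rational(-1, 1867135))), Pow(-1726, -1)), Mul(768, Rational(-1, 3924004))) = Add(Mul(Add(Rational(-1250846, 1630417), Rational(-434067, 373427)), Rational(-1, 1726)), Rational(-192, 981001)) = Add(Mul(Rational(-1174809885181, 608841729059), Rational(-1, 1726)), Rational(-192, 981001)) = Add(Rational(1174809885181, 1050860824355834), Rational(-192, 981001)) = Rational(950724393896126053, 1030895519553897509834)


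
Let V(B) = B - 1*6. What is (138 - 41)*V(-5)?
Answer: -1067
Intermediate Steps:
V(B) = -6 + B (V(B) = B - 6 = -6 + B)
(138 - 41)*V(-5) = (138 - 41)*(-6 - 5) = 97*(-11) = -1067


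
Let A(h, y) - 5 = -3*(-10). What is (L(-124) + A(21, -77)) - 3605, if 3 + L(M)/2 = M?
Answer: -3824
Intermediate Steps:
A(h, y) = 35 (A(h, y) = 5 - 3*(-10) = 5 + 30 = 35)
L(M) = -6 + 2*M
(L(-124) + A(21, -77)) - 3605 = ((-6 + 2*(-124)) + 35) - 3605 = ((-6 - 248) + 35) - 3605 = (-254 + 35) - 3605 = -219 - 3605 = -3824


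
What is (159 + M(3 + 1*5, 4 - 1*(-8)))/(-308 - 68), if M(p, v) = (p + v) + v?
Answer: -191/376 ≈ -0.50798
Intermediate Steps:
M(p, v) = p + 2*v
(159 + M(3 + 1*5, 4 - 1*(-8)))/(-308 - 68) = (159 + ((3 + 1*5) + 2*(4 - 1*(-8))))/(-308 - 68) = (159 + ((3 + 5) + 2*(4 + 8)))/(-376) = (159 + (8 + 2*12))*(-1/376) = (159 + (8 + 24))*(-1/376) = (159 + 32)*(-1/376) = 191*(-1/376) = -191/376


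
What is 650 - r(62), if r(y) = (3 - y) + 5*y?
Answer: 399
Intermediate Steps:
r(y) = 3 + 4*y
650 - r(62) = 650 - (3 + 4*62) = 650 - (3 + 248) = 650 - 1*251 = 650 - 251 = 399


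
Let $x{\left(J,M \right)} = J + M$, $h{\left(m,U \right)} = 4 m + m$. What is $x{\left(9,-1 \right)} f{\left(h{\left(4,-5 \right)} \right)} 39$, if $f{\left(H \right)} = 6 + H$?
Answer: $8112$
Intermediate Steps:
$h{\left(m,U \right)} = 5 m$
$x{\left(9,-1 \right)} f{\left(h{\left(4,-5 \right)} \right)} 39 = \left(9 - 1\right) \left(6 + 5 \cdot 4\right) 39 = 8 \left(6 + 20\right) 39 = 8 \cdot 26 \cdot 39 = 208 \cdot 39 = 8112$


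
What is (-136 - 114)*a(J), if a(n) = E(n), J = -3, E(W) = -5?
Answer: 1250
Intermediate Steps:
a(n) = -5
(-136 - 114)*a(J) = (-136 - 114)*(-5) = -250*(-5) = 1250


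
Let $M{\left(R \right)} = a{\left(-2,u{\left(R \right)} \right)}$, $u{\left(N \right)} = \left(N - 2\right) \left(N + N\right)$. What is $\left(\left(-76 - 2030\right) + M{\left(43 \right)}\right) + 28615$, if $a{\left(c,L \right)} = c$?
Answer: $26507$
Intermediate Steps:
$u{\left(N \right)} = 2 N \left(-2 + N\right)$ ($u{\left(N \right)} = \left(-2 + N\right) 2 N = 2 N \left(-2 + N\right)$)
$M{\left(R \right)} = -2$
$\left(\left(-76 - 2030\right) + M{\left(43 \right)}\right) + 28615 = \left(\left(-76 - 2030\right) - 2\right) + 28615 = \left(-2106 - 2\right) + 28615 = -2108 + 28615 = 26507$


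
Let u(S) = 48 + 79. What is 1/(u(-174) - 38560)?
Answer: -1/38433 ≈ -2.6019e-5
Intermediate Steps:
u(S) = 127
1/(u(-174) - 38560) = 1/(127 - 38560) = 1/(-38433) = -1/38433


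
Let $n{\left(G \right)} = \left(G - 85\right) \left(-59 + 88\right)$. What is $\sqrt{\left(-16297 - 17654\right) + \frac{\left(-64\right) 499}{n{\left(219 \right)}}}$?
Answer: $\frac{i \sqrt{128204504623}}{1943} \approx 184.28 i$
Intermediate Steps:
$n{\left(G \right)} = -2465 + 29 G$ ($n{\left(G \right)} = \left(-85 + G\right) 29 = -2465 + 29 G$)
$\sqrt{\left(-16297 - 17654\right) + \frac{\left(-64\right) 499}{n{\left(219 \right)}}} = \sqrt{\left(-16297 - 17654\right) + \frac{\left(-64\right) 499}{-2465 + 29 \cdot 219}} = \sqrt{\left(-16297 - 17654\right) - \frac{31936}{-2465 + 6351}} = \sqrt{-33951 - \frac{31936}{3886}} = \sqrt{-33951 - \frac{15968}{1943}} = \sqrt{- \frac{65982761}{1943}} = \frac{i \sqrt{128204504623}}{1943}$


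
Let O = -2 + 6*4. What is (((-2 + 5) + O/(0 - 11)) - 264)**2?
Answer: 69169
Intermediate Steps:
O = 22 (O = -2 + 24 = 22)
(((-2 + 5) + O/(0 - 11)) - 264)**2 = (((-2 + 5) + 22/(0 - 11)) - 264)**2 = ((3 + 22/(-11)) - 264)**2 = ((3 - 1/11*22) - 264)**2 = ((3 - 2) - 264)**2 = (1 - 264)**2 = (-263)**2 = 69169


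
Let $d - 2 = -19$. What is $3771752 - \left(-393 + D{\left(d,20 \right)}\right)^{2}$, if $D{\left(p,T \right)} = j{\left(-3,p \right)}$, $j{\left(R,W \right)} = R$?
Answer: $3614936$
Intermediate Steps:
$d = -17$ ($d = 2 - 19 = -17$)
$D{\left(p,T \right)} = -3$
$3771752 - \left(-393 + D{\left(d,20 \right)}\right)^{2} = 3771752 - \left(-393 - 3\right)^{2} = 3771752 - \left(-396\right)^{2} = 3771752 - 156816 = 3614936$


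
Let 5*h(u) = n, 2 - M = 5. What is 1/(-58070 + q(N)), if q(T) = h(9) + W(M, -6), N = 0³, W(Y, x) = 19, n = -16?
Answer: -5/290271 ≈ -1.7225e-5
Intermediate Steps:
M = -3 (M = 2 - 1*5 = 2 - 5 = -3)
N = 0
h(u) = -16/5 (h(u) = (⅕)*(-16) = -16/5)
q(T) = 79/5 (q(T) = -16/5 + 19 = 79/5)
1/(-58070 + q(N)) = 1/(-58070 + 79/5) = 1/(-290271/5) = -5/290271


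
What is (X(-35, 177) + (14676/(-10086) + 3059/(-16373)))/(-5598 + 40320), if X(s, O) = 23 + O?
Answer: 259972003/45507336066 ≈ 0.0057127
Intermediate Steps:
(X(-35, 177) + (14676/(-10086) + 3059/(-16373)))/(-5598 + 40320) = ((23 + 177) + (14676/(-10086) + 3059/(-16373)))/(-5598 + 40320) = (200 + (14676*(-1/10086) + 3059*(-1/16373)))/34722 = (200 + (-2446/1681 - 437/2339))*(1/34722) = (200 - 6455791/3931859)*(1/34722) = (779916009/3931859)*(1/34722) = 259972003/45507336066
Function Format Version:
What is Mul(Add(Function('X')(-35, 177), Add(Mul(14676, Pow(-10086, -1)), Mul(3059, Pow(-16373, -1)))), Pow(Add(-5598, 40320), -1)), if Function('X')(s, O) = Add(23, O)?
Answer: Rational(259972003, 45507336066) ≈ 0.0057127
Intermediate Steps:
Mul(Add(Function('X')(-35, 177), Add(Mul(14676, Pow(-10086, -1)), Mul(3059, Pow(-16373, -1)))), Pow(Add(-5598, 40320), -1)) = Mul(Add(Add(23, 177), Add(Mul(14676, Pow(-10086, -1)), Mul(3059, Pow(-16373, -1)))), Pow(Add(-5598, 40320), -1)) = Mul(Add(200, Add(Mul(14676, Rational(-1, 10086)), Mul(3059, Rational(-1, 16373)))), Pow(34722, -1)) = Mul(Add(200, Add(Rational(-2446, 1681), Rational(-437, 2339))), Rational(1, 34722)) = Mul(Add(200, Rational(-6455791, 3931859)), Rational(1, 34722)) = Mul(Rational(779916009, 3931859), Rational(1, 34722)) = Rational(259972003, 45507336066)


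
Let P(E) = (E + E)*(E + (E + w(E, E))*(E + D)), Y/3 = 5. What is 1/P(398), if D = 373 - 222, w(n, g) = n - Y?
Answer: 1/341616932 ≈ 2.9273e-9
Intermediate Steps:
Y = 15 (Y = 3*5 = 15)
w(n, g) = -15 + n (w(n, g) = n - 1*15 = n - 15 = -15 + n)
D = 151
P(E) = 2*E*(E + (-15 + 2*E)*(151 + E)) (P(E) = (E + E)*(E + (E + (-15 + E))*(E + 151)) = (2*E)*(E + (-15 + 2*E)*(151 + E)) = 2*E*(E + (-15 + 2*E)*(151 + E)))
1/P(398) = 1/(2*398*(-2265 + 2*398² + 288*398)) = 1/(2*398*(-2265 + 2*158404 + 114624)) = 1/(2*398*(-2265 + 316808 + 114624)) = 1/(2*398*429167) = 1/341616932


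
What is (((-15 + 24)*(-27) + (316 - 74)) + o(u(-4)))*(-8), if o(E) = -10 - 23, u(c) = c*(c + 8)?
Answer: 272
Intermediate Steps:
u(c) = c*(8 + c)
o(E) = -33
(((-15 + 24)*(-27) + (316 - 74)) + o(u(-4)))*(-8) = (((-15 + 24)*(-27) + (316 - 74)) - 33)*(-8) = ((9*(-27) + 242) - 33)*(-8) = ((-243 + 242) - 33)*(-8) = (-1 - 33)*(-8) = -34*(-8) = 272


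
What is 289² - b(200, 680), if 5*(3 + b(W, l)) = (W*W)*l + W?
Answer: -5356516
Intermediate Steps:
b(W, l) = -3 + W/5 + l*W²/5 (b(W, l) = -3 + ((W*W)*l + W)/5 = -3 + (W²*l + W)/5 = -3 + (l*W² + W)/5 = -3 + (W + l*W²)/5 = -3 + (W/5 + l*W²/5) = -3 + W/5 + l*W²/5)
289² - b(200, 680) = 289² - (-3 + (⅕)*200 + (⅕)*680*200²) = 83521 - (-3 + 40 + (⅕)*680*40000) = 83521 - (-3 + 40 + 5440000) = 83521 - 1*5440037 = 83521 - 5440037 = -5356516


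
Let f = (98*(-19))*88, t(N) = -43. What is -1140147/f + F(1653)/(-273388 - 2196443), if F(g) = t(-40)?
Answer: 402282492995/57813804048 ≈ 6.9582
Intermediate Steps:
F(g) = -43
f = -163856 (f = -1862*88 = -163856)
-1140147/f + F(1653)/(-273388 - 2196443) = -1140147/(-163856) - 43/(-273388 - 2196443) = -1140147*(-1/163856) - 43/(-2469831) = 1140147/163856 - 43*(-1/2469831) = 1140147/163856 + 43/2469831 = 402282492995/57813804048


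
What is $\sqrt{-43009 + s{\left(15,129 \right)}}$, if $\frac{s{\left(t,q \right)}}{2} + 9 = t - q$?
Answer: $i \sqrt{43255} \approx 207.98 i$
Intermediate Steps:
$s{\left(t,q \right)} = -18 - 2 q + 2 t$ ($s{\left(t,q \right)} = -18 + 2 \left(t - q\right) = -18 - \left(- 2 t + 2 q\right) = -18 - 2 q + 2 t$)
$\sqrt{-43009 + s{\left(15,129 \right)}} = \sqrt{-43009 - 246} = \sqrt{-43255} = i \sqrt{43255}$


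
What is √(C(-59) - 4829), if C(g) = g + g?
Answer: I*√4947 ≈ 70.335*I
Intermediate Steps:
C(g) = 2*g
√(C(-59) - 4829) = √(2*(-59) - 4829) = √(-118 - 4829) = √(-4947) = I*√4947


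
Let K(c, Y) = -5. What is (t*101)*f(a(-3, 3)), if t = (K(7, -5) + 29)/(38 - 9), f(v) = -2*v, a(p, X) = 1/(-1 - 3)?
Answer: 1212/29 ≈ 41.793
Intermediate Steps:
a(p, X) = -¼ (a(p, X) = 1/(-4) = -¼)
t = 24/29 (t = (-5 + 29)/(38 - 9) = 24/29 ≈ 0.82759)
(t*101)*f(a(-3, 3)) = ((24/29)*101)*(-2*(-¼)) = (2424/29)*(½) = 1212/29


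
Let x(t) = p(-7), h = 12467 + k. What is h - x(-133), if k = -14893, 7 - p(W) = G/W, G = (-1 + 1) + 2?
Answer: -17033/7 ≈ -2433.3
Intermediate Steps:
G = 2 (G = 0 + 2 = 2)
p(W) = 7 - 2/W
h = -2426 (h = 12467 - 14893 = -2426)
x(t) = 51/7 (x(t) = 7 - 2/(-7) = 7 - 2*(-⅐) = 7 + 2/7 = 51/7)
h - x(-133) = -2426 - 1*51/7 = -2426 - 51/7 = -17033/7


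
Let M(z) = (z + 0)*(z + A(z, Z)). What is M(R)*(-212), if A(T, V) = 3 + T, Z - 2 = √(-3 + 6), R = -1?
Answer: 212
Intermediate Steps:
Z = 2 + √3 (Z = 2 + √(-3 + 6) = 2 + √3 ≈ 3.7321)
M(z) = z*(3 + 2*z) (M(z) = (z + 0)*(z + (3 + z)) = z*(3 + 2*z))
M(R)*(-212) = -(3 + 2*(-1))*(-212) = -(3 - 2)*(-212) = -1*1*(-212) = -1*(-212) = 212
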